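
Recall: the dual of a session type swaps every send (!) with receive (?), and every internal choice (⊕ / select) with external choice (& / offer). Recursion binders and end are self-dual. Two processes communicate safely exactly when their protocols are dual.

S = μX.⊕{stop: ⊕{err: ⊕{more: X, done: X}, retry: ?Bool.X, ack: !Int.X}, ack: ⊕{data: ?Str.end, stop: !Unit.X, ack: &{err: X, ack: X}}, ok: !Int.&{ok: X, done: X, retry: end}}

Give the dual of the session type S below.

μX.&{stop: &{err: &{more: X, done: X}, retry: !Bool.X, ack: ?Int.X}, ack: &{data: !Str.end, stop: ?Unit.X, ack: ⊕{err: X, ack: X}}, ok: ?Int.⊕{ok: X, done: X, retry: end}}

μX → μX  (binder kept)
  ⊕{stop,ack,ok} → &{stop,ack,ok}  (internal→external)
    • stop:
      ⊕{err,retry,ack} → &{err,retry,ack}  (internal→external)
        • err:
          ⊕{more,done} → &{more,done}  (internal→external)
            • more:
              X ↦ X
            • done:
              X ↦ X
        • retry:
          ?Bool → !Bool
            X ↦ X
        • ack:
          !Int → ?Int
            X ↦ X
    • ack:
      ⊕{data,stop,ack} → &{data,stop,ack}  (internal→external)
        • data:
          ?Str → !Str
            end ↦ end
        • stop:
          !Unit → ?Unit
            X ↦ X
        • ack:
          &{err,ack} → ⊕{err,ack}  (&→⊕)
            • err:
              X ↦ X
            • ack:
              X ↦ X
    • ok:
      !Int → ?Int
        &{ok,done,retry} → ⊕{ok,done,retry}  (&→⊕)
          • ok:
            X ↦ X
          • done:
            X ↦ X
          • retry:
            end ↦ end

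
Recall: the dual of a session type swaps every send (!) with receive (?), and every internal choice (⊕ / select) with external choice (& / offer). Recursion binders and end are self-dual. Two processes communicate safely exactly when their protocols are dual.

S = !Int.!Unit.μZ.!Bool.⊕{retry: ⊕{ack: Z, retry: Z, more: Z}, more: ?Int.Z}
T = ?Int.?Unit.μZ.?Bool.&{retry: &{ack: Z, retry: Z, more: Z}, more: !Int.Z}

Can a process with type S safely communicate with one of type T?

YES

!Int | ?Int  ok
  !Unit | ?Unit  ok
    μZ | μZ  ok (binder kept)
      !Bool | ?Bool  ok
        ⊕{retry,more} | &{retry,more}  ok label sets agree
          • retry:
            ⊕{ack,retry,more} | &{ack,retry,more}  ok label sets agree
              • ack:
                Z | Z  ok
              • retry:
                Z | Z  ok
              • more:
                Z | Z  ok
          • more:
            ?Int | !Int  ok
              Z | Z  ok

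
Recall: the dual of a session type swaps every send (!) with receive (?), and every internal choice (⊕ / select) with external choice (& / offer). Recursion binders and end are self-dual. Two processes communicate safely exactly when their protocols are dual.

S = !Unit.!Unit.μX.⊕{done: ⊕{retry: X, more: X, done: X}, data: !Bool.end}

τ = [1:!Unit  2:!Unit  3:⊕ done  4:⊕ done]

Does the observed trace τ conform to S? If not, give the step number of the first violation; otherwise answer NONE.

NONE

@1 !Unit  ok  state: !Unit.μX.…
@2 !Unit  ok  state: μX.…
@3 ⊕ done  ok  state: ⊕{retry: μX.…, more: μX.…, done: μX.…}
@4 ⊕ done  ok  state: μX.…
all 4 steps conform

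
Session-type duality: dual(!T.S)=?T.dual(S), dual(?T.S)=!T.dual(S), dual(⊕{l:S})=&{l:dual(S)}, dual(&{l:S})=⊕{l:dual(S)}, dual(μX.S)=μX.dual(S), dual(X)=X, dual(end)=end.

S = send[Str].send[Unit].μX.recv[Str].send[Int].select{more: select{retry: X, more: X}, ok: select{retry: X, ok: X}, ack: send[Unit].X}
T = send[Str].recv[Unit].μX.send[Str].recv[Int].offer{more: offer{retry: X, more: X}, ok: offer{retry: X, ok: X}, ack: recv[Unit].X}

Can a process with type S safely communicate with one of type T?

NO

send[Str] | send[Str]  ✗ same direction on both sides — not dual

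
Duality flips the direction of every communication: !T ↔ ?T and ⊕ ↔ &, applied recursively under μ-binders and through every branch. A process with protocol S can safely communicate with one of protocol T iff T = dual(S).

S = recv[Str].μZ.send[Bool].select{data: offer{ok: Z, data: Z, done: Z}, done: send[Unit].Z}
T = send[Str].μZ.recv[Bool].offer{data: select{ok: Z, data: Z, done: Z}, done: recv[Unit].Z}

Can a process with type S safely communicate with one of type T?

recv[Str] vs send[Str]  ok
  μZ vs μZ  ok (binder kept)
    send[Bool] vs recv[Bool]  ok
      select{data,done} vs offer{data,done}  ok same labels
        • data:
          offer{ok,data,done} vs select{ok,data,done}  ok same labels
            • ok:
              Z vs Z  ok
            • data:
              Z vs Z  ok
            • done:
              Z vs Z  ok
        • done:
          send[Unit] vs recv[Unit]  ok
            Z vs Z  ok

YES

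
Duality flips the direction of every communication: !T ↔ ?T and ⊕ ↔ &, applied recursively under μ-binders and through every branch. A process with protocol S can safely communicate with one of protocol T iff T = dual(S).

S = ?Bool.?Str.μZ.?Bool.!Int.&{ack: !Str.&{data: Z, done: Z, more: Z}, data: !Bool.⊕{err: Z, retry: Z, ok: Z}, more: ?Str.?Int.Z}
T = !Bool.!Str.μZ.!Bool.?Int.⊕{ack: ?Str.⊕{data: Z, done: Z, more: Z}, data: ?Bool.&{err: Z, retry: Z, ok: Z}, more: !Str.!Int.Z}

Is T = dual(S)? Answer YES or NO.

YES

?Bool | !Bool  ok
  ?Str | !Str  ok
    μZ | μZ  ok (μ self-dual)
      ?Bool | !Bool  ok
        !Int | ?Int  ok
          &{ack,data,more} | ⊕{ack,data,more}  ok label sets agree
            • ack:
              !Str | ?Str  ok
                &{data,done,more} | ⊕{data,done,more}  ok label sets agree
                  • data:
                    Z | Z  ok
                  • done:
                    Z | Z  ok
                  • more:
                    Z | Z  ok
            • data:
              !Bool | ?Bool  ok
                ⊕{err,retry,ok} | &{err,retry,ok}  ok label sets agree
                  • err:
                    Z | Z  ok
                  • retry:
                    Z | Z  ok
                  • ok:
                    Z | Z  ok
            • more:
              ?Str | !Str  ok
                ?Int | !Int  ok
                  Z | Z  ok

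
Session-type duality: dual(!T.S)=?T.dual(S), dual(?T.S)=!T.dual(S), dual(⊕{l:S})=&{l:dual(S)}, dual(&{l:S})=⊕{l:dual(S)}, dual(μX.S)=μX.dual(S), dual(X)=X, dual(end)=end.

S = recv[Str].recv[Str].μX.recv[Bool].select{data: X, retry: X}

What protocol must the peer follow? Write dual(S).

send[Str].send[Str].μX.send[Bool].offer{data: X, retry: X}

recv[Str] = send[Str]
  recv[Str] = send[Str]
    μX = μX  (binder kept)
      recv[Bool] = send[Bool]
        select{data,retry} = offer{data,retry}  (internal→external)
          case data:
            X ↦ X
          case retry:
            X ↦ X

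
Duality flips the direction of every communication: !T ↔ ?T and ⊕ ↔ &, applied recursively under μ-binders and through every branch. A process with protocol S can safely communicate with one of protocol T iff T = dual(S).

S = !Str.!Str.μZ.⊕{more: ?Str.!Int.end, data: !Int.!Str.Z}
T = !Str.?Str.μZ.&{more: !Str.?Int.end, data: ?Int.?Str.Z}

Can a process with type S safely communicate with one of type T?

!Str | !Str  ✗ same direction on both sides — not dual

NO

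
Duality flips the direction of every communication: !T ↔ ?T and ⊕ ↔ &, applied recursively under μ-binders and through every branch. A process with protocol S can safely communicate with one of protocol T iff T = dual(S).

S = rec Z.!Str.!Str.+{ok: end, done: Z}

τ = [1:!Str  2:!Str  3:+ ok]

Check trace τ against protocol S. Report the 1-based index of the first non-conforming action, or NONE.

step 1: !Str  match  now at !Str.+{ok: end, done: rec Z.…}
step 2: !Str  match  now at +{ok: end, done: rec Z.…}
step 3: + ok  match  now at end
τ conforms to S (length 3)

NONE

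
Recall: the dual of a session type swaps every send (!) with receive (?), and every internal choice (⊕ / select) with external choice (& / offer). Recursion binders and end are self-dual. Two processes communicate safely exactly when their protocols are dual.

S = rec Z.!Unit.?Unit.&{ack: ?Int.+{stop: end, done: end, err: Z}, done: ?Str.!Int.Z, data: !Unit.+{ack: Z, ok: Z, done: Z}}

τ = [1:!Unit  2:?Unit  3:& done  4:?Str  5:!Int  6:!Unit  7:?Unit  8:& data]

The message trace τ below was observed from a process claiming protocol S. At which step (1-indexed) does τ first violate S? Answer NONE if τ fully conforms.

NONE

step 1: !Unit  match  state: ?Unit.&{ack: ?Int.+{stop: end, done: end, err: rec Z.…}, done: ?Str.!Int.rec Z.…, data: !Unit.+{ack: rec Z.…, ok: rec Z.…, done: rec Z.…}}
step 2: ?Unit  match  state: &{ack: ?Int.+{stop: end, done: end, err: rec Z.…}, done: ?Str.!Int.rec Z.…, data: !Unit.+{ack: rec Z.…, ok: rec Z.…, done: rec Z.…}}
step 3: & done  match  state: ?Str.!Int.rec Z.…
step 4: ?Str  match  state: !Int.rec Z.…
step 5: !Int  match  state: rec Z.…
step 6: !Unit  match  state: ?Unit.&{ack: ?Int.+{stop: end, done: end, err: rec Z.…}, done: ?Str.!Int.rec Z.…, data: !Unit.+{ack: rec Z.…, ok: rec Z.…, done: rec Z.…}}
step 7: ?Unit  match  state: &{ack: ?Int.+{stop: end, done: end, err: rec Z.…}, done: ?Str.!Int.rec Z.…, data: !Unit.+{ack: rec Z.…, ok: rec Z.…, done: rec Z.…}}
step 8: & data  match  state: !Unit.+{ack: rec Z.…, ok: rec Z.…, done: rec Z.…}
τ conforms to S (length 8)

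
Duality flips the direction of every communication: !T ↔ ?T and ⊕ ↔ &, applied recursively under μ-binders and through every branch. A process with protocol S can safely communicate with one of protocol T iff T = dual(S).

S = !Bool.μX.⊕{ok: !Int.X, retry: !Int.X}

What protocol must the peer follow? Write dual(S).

?Bool.μX.&{ok: ?Int.X, retry: ?Int.X}

!Bool = ?Bool
  μX = μX  (rec unchanged)
    ⊕{ok,retry} = &{ok,retry}  (⊕→&)
      case ok:
        !Int = ?Int
          X ↦ X
      case retry:
        !Int = ?Int
          X ↦ X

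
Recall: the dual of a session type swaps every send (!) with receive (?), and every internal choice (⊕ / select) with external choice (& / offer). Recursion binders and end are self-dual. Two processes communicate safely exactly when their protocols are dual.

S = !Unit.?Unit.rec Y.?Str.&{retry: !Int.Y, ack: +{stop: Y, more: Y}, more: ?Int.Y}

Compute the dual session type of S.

!Unit → ?Unit
  ?Unit → !Unit
    rec Y → rec Y  (rec unchanged)
      ?Str → !Str
        &{retry,ack,more} → +{retry,ack,more}  (&→⊕)
          case retry:
            !Int → ?Int
              Y self-dual
          case ack:
            +{stop,more} → &{stop,more}  (⊕→&)
              case stop:
                Y self-dual
              case more:
                Y self-dual
          case more:
            ?Int → !Int
              Y self-dual

?Unit.!Unit.rec Y.!Str.+{retry: ?Int.Y, ack: &{stop: Y, more: Y}, more: !Int.Y}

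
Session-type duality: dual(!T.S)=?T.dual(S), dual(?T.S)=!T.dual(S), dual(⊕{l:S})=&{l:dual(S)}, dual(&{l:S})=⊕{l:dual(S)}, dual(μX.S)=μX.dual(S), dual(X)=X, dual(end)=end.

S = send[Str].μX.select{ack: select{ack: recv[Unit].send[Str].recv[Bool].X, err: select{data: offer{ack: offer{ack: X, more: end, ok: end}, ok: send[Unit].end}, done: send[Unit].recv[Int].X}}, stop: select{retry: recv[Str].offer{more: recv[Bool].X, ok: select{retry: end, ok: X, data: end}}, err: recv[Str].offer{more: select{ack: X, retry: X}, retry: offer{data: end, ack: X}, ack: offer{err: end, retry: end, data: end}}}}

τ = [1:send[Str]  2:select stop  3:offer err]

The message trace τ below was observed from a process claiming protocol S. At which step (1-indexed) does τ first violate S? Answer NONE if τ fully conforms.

[1] send[Str]  ok  now at μX.…
[2] select stop  ok  now at select{retry: recv[Str].offer{more: recv[Bool].μX.…, ok: select{retry: end, ok: μX.…, data: end}}, err: recv[Str].offer{more: select{ack: μX.…, retry: μX.…}, retry: offer{data: end, ack: μX.…}, ack: offer{err: end, retry: end, data: end}}}
[3] got offer err, protocol expects select retry or select err  ✗

3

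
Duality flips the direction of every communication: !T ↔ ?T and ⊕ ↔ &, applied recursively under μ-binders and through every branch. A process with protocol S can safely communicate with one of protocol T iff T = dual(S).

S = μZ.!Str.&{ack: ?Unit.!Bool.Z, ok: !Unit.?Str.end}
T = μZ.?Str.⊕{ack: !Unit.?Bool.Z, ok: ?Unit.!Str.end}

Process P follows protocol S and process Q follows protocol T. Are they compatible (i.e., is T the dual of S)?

μZ ‖ μZ  ✓ (binder kept)
  !Str ‖ ?Str  ✓
    &{ack,ok} ‖ ⊕{ack,ok}  ✓ label sets agree
      [ack]
        ?Unit ‖ !Unit  ✓
          !Bool ‖ ?Bool  ✓
            Z ‖ Z  ✓
      [ok]
        !Unit ‖ ?Unit  ✓
          ?Str ‖ !Str  ✓
            end ‖ end  ✓

YES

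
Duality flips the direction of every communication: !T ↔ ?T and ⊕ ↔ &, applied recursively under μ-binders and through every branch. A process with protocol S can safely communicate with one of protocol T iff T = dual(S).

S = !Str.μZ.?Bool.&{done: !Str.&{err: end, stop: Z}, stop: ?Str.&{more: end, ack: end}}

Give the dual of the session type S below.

!Str = ?Str
  μZ = μZ  (rec unchanged)
    ?Bool = !Bool
      &{done,stop} = ⊕{done,stop}  (external→internal)
        • done:
          !Str = ?Str
            &{err,stop} = ⊕{err,stop}  (external→internal)
              • err:
                end ↦ end
              • stop:
                Z ↦ Z
        • stop:
          ?Str = !Str
            &{more,ack} = ⊕{more,ack}  (external→internal)
              • more:
                end ↦ end
              • ack:
                end ↦ end

?Str.μZ.!Bool.⊕{done: ?Str.⊕{err: end, stop: Z}, stop: !Str.⊕{more: end, ack: end}}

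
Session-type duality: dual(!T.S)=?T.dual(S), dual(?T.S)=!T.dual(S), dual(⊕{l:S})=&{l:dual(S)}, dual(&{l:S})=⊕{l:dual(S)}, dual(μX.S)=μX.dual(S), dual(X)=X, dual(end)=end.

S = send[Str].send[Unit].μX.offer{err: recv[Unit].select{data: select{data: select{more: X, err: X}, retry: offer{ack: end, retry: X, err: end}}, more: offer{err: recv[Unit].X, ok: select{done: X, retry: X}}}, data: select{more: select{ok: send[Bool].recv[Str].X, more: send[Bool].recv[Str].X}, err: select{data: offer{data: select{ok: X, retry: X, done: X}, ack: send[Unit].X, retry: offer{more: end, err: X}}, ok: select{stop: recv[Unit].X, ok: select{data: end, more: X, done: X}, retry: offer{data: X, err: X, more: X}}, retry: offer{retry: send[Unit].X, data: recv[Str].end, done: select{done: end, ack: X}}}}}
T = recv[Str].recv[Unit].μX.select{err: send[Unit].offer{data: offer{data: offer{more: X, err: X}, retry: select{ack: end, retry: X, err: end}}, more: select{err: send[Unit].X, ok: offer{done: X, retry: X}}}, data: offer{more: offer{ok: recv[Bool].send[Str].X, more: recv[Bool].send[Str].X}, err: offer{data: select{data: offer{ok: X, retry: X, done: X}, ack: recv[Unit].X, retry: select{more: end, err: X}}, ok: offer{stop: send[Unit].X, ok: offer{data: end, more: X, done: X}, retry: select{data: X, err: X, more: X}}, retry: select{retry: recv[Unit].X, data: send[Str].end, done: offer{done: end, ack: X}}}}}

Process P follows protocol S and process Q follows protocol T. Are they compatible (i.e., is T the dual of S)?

YES

send[Str] | recv[Str]  ✓
  send[Unit] | recv[Unit]  ✓
    μX | μX  ✓ (binder kept)
      offer{err,data} | select{err,data}  ✓ label sets agree
        [err]
          recv[Unit] | send[Unit]  ✓
            select{data,more} | offer{data,more}  ✓ label sets agree
              [data]
                select{data,retry} | offer{data,retry}  ✓ label sets agree
                  [data]
                    select{more,err} | offer{more,err}  ✓ label sets agree
                      [more]
                        X | X  ✓
                      [err]
                        X | X  ✓
                  [retry]
                    offer{ack,retry,err} | select{ack,retry,err}  ✓ label sets agree
                      [ack]
                        end | end  ✓
                      [retry]
                        X | X  ✓
                      [err]
                        end | end  ✓
              [more]
                offer{err,ok} | select{err,ok}  ✓ label sets agree
                  [err]
                    recv[Unit] | send[Unit]  ✓
                      X | X  ✓
                  [ok]
                    select{done,retry} | offer{done,retry}  ✓ label sets agree
                      [done]
                        X | X  ✓
                      [retry]
                        X | X  ✓
        [data]
          select{more,err} | offer{more,err}  ✓ label sets agree
            [more]
              select{ok,more} | offer{ok,more}  ✓ label sets agree
                [ok]
                  send[Bool] | recv[Bool]  ✓
                    recv[Str] | send[Str]  ✓
                      X | X  ✓
                [more]
                  send[Bool] | recv[Bool]  ✓
                    recv[Str] | send[Str]  ✓
                      X | X  ✓
            [err]
              select{data,ok,retry} | offer{data,ok,retry}  ✓ label sets agree
                [data]
                  offer{data,ack,retry} | select{data,ack,retry}  ✓ label sets agree
                    [data]
                      select{ok,retry,done} | offer{ok,retry,done}  ✓ label sets agree
                        [ok]
                          X | X  ✓
                        [retry]
                          X | X  ✓
                        [done]
                          X | X  ✓
                    [ack]
                      send[Unit] | recv[Unit]  ✓
                        X | X  ✓
                    [retry]
                      offer{more,err} | select{more,err}  ✓ label sets agree
                        [more]
                          end | end  ✓
                        [err]
                          X | X  ✓
                [ok]
                  select{stop,ok,retry} | offer{stop,ok,retry}  ✓ label sets agree
                    [stop]
                      recv[Unit] | send[Unit]  ✓
                        X | X  ✓
                    [ok]
                      select{data,more,done} | offer{data,more,done}  ✓ label sets agree
                        [data]
                          end | end  ✓
                        [more]
                          X | X  ✓
                        [done]
                          X | X  ✓
                    [retry]
                      offer{data,err,more} | select{data,err,more}  ✓ label sets agree
                        [data]
                          X | X  ✓
                        [err]
                          X | X  ✓
                        [more]
                          X | X  ✓
                [retry]
                  offer{retry,data,done} | select{retry,data,done}  ✓ label sets agree
                    [retry]
                      send[Unit] | recv[Unit]  ✓
                        X | X  ✓
                    [data]
                      recv[Str] | send[Str]  ✓
                        end | end  ✓
                    [done]
                      select{done,ack} | offer{done,ack}  ✓ label sets agree
                        [done]
                          end | end  ✓
                        [ack]
                          X | X  ✓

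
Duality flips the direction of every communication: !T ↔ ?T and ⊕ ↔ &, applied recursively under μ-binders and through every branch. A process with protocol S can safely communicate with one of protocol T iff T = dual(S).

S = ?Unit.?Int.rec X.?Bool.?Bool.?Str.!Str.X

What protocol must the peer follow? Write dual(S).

?Unit = !Unit
  ?Int = !Int
    rec X = rec X  (μ self-dual)
      ?Bool = !Bool
        ?Bool = !Bool
          ?Str = !Str
            !Str = ?Str
              X self-dual

!Unit.!Int.rec X.!Bool.!Bool.!Str.?Str.X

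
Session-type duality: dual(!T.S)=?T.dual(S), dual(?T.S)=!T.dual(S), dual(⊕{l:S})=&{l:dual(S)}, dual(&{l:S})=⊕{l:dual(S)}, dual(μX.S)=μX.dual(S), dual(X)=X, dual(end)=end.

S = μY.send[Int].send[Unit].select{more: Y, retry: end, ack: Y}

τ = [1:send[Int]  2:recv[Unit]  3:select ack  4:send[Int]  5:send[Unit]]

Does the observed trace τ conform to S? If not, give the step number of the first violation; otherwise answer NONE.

2

@1 send[Int]  match  cont: send[Unit].select{more: μY.…, retry: end, ack: μY.…}
@2 got recv[Unit], protocol expects send[Unit]  ✗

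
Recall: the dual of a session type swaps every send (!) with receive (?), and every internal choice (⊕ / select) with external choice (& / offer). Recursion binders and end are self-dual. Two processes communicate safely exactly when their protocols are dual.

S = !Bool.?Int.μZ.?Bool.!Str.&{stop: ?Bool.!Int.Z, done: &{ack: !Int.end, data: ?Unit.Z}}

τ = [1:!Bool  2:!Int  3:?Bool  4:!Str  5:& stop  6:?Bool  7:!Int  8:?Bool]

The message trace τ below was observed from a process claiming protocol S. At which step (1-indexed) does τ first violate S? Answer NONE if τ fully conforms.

2

@1 !Bool  ok  now at ?Int.μZ.…
@2 got !Int, protocol expects ?Int  ✗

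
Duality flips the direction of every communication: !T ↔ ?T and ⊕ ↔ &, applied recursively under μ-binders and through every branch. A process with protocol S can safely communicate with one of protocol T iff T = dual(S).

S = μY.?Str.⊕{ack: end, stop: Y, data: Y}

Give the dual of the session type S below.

μY.!Str.&{ack: end, stop: Y, data: Y}

μY → μY  (rec unchanged)
  ?Str → !Str
    ⊕{ack,stop,data} → &{ack,stop,data}  (⊕→&)
      [ack]
        dual(end) = end
      [stop]
        dual(Y) = Y
      [data]
        dual(Y) = Y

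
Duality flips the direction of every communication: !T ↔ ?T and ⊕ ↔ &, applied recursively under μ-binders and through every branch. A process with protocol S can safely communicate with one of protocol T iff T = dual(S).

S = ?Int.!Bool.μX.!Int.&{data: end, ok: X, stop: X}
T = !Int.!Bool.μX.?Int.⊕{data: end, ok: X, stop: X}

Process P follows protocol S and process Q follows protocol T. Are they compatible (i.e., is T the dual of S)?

NO

?Int vs !Int  ✓
  !Bool vs !Bool  ✗ same direction on both sides — not dual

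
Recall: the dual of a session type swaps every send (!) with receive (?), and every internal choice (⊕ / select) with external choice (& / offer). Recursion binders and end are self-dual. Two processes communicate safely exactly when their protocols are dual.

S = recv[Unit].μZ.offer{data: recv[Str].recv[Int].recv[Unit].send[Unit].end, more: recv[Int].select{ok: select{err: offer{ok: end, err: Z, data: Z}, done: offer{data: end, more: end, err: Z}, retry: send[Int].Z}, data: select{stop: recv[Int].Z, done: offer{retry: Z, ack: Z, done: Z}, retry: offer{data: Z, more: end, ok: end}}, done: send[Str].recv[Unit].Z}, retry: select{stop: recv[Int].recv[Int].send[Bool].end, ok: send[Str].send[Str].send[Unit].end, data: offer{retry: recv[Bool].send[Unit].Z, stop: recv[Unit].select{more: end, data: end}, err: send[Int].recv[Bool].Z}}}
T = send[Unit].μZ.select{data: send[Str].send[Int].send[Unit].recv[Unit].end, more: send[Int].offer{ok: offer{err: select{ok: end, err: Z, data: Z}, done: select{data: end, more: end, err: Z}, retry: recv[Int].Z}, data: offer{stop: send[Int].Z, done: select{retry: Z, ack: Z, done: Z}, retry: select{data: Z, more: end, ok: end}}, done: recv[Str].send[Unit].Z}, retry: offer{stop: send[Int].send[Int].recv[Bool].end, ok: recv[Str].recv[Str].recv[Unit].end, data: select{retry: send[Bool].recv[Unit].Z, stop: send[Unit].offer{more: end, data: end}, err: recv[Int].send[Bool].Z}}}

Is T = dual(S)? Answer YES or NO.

recv[Unit] vs send[Unit]  match
  μZ vs μZ  match (rec unchanged)
    offer{data,more,retry} vs select{data,more,retry}  match labels match
      [data]
        recv[Str] vs send[Str]  match
          recv[Int] vs send[Int]  match
            recv[Unit] vs send[Unit]  match
              send[Unit] vs recv[Unit]  match
                end vs end  match
      [more]
        recv[Int] vs send[Int]  match
          select{ok,data,done} vs offer{ok,data,done}  match labels match
            [ok]
              select{err,done,retry} vs offer{err,done,retry}  match labels match
                [err]
                  offer{ok,err,data} vs select{ok,err,data}  match labels match
                    [ok]
                      end vs end  match
                    [err]
                      Z vs Z  match
                    [data]
                      Z vs Z  match
                [done]
                  offer{data,more,err} vs select{data,more,err}  match labels match
                    [data]
                      end vs end  match
                    [more]
                      end vs end  match
                    [err]
                      Z vs Z  match
                [retry]
                  send[Int] vs recv[Int]  match
                    Z vs Z  match
            [data]
              select{stop,done,retry} vs offer{stop,done,retry}  match labels match
                [stop]
                  recv[Int] vs send[Int]  match
                    Z vs Z  match
                [done]
                  offer{retry,ack,done} vs select{retry,ack,done}  match labels match
                    [retry]
                      Z vs Z  match
                    [ack]
                      Z vs Z  match
                    [done]
                      Z vs Z  match
                [retry]
                  offer{data,more,ok} vs select{data,more,ok}  match labels match
                    [data]
                      Z vs Z  match
                    [more]
                      end vs end  match
                    [ok]
                      end vs end  match
            [done]
              send[Str] vs recv[Str]  match
                recv[Unit] vs send[Unit]  match
                  Z vs Z  match
      [retry]
        select{stop,ok,data} vs offer{stop,ok,data}  match labels match
          [stop]
            recv[Int] vs send[Int]  match
              recv[Int] vs send[Int]  match
                send[Bool] vs recv[Bool]  match
                  end vs end  match
          [ok]
            send[Str] vs recv[Str]  match
              send[Str] vs recv[Str]  match
                send[Unit] vs recv[Unit]  match
                  end vs end  match
          [data]
            offer{retry,stop,err} vs select{retry,stop,err}  match labels match
              [retry]
                recv[Bool] vs send[Bool]  match
                  send[Unit] vs recv[Unit]  match
                    Z vs Z  match
              [stop]
                recv[Unit] vs send[Unit]  match
                  select{more,data} vs offer{more,data}  match labels match
                    [more]
                      end vs end  match
                    [data]
                      end vs end  match
              [err]
                send[Int] vs recv[Int]  match
                  recv[Bool] vs send[Bool]  match
                    Z vs Z  match

YES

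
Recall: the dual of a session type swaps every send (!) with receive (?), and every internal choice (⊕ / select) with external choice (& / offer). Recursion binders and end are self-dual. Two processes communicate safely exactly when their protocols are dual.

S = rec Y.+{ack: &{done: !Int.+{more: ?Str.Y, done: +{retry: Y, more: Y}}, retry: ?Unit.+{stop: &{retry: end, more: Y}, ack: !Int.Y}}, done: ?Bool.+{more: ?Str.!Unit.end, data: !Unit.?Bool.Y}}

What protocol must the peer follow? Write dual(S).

rec Y ↦ rec Y  (μ self-dual)
  +{ack,done} ↦ &{ack,done}  (⊕→&)
    [ack]
      &{done,retry} ↦ +{done,retry}  (offer→select)
        [done]
          !Int ↦ ?Int
            +{more,done} ↦ &{more,done}  (⊕→&)
              [more]
                ?Str ↦ !Str
                  dual(Y) = Y
              [done]
                +{retry,more} ↦ &{retry,more}  (⊕→&)
                  [retry]
                    dual(Y) = Y
                  [more]
                    dual(Y) = Y
        [retry]
          ?Unit ↦ !Unit
            +{stop,ack} ↦ &{stop,ack}  (⊕→&)
              [stop]
                &{retry,more} ↦ +{retry,more}  (offer→select)
                  [retry]
                    dual(end) = end
                  [more]
                    dual(Y) = Y
              [ack]
                !Int ↦ ?Int
                  dual(Y) = Y
    [done]
      ?Bool ↦ !Bool
        +{more,data} ↦ &{more,data}  (⊕→&)
          [more]
            ?Str ↦ !Str
              !Unit ↦ ?Unit
                dual(end) = end
          [data]
            !Unit ↦ ?Unit
              ?Bool ↦ !Bool
                dual(Y) = Y

rec Y.&{ack: +{done: ?Int.&{more: !Str.Y, done: &{retry: Y, more: Y}}, retry: !Unit.&{stop: +{retry: end, more: Y}, ack: ?Int.Y}}, done: !Bool.&{more: !Str.?Unit.end, data: ?Unit.!Bool.Y}}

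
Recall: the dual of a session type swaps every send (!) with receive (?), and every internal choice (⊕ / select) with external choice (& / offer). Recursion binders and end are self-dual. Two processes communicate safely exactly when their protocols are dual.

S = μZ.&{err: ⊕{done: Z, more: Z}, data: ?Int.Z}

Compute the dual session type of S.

μZ = μZ  (binder kept)
  &{err,data} = ⊕{err,data}  (offer→select)
    [err]
      ⊕{done,more} = &{done,more}  (⊕→&)
        [done]
          Z ↦ Z
        [more]
          Z ↦ Z
    [data]
      ?Int = !Int
        Z ↦ Z

μZ.⊕{err: &{done: Z, more: Z}, data: !Int.Z}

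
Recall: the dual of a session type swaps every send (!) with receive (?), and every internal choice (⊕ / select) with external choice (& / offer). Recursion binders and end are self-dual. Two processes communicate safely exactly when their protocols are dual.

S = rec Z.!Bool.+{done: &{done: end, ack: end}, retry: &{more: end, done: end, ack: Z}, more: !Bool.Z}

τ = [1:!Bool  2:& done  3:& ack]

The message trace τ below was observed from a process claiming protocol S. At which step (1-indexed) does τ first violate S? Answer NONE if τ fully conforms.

2

@1 !Bool  ✓  residual = +{done: &{done: end, ack: end}, retry: &{more: end, done: end, ack: rec Z.…}, more: !Bool.rec Z.…}
@2 got & done, protocol expects + done or + retry or + more  ✗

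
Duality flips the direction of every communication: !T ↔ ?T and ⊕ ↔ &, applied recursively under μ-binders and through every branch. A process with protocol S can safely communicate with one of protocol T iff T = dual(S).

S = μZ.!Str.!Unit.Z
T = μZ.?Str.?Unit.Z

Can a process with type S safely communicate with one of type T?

YES

μZ vs μZ  ✓ (rec unchanged)
  !Str vs ?Str  ✓
    !Unit vs ?Unit  ✓
      Z vs Z  ✓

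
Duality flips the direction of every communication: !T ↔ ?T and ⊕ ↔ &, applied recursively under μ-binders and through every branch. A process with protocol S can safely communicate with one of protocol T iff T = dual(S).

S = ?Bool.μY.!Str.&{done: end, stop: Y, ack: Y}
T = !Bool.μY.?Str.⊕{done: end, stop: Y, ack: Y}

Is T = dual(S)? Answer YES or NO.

YES

?Bool vs !Bool  ✓
  μY vs μY  ✓ (binder kept)
    !Str vs ?Str  ✓
      &{done,stop,ack} vs ⊕{done,stop,ack}  ✓ labels match
        case done:
          end vs end  ✓
        case stop:
          Y vs Y  ✓
        case ack:
          Y vs Y  ✓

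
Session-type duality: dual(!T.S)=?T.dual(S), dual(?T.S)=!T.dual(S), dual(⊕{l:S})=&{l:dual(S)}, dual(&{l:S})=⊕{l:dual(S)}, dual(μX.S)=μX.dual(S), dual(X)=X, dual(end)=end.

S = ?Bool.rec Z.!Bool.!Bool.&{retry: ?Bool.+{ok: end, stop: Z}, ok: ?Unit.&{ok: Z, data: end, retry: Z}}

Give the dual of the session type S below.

!Bool.rec Z.?Bool.?Bool.+{retry: !Bool.&{ok: end, stop: Z}, ok: !Unit.+{ok: Z, data: end, retry: Z}}

?Bool → !Bool
  rec Z → rec Z  (μ self-dual)
    !Bool → ?Bool
      !Bool → ?Bool
        &{retry,ok} → +{retry,ok}  (offer→select)
          • retry:
            ?Bool → !Bool
              +{ok,stop} → &{ok,stop}  (⊕→&)
                • ok:
                  end self-dual
                • stop:
                  Z self-dual
          • ok:
            ?Unit → !Unit
              &{ok,data,retry} → +{ok,data,retry}  (offer→select)
                • ok:
                  Z self-dual
                • data:
                  end self-dual
                • retry:
                  Z self-dual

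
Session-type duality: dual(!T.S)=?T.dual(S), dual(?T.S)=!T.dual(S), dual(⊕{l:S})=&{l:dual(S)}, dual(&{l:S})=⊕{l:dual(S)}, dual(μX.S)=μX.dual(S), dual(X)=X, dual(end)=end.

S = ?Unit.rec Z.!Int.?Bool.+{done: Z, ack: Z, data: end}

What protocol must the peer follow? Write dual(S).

?Unit = !Unit
  rec Z = rec Z  (rec unchanged)
    !Int = ?Int
      ?Bool = !Bool
        +{done,ack,data} = &{done,ack,data}  (select→offer)
          • done:
            Z self-dual
          • ack:
            Z self-dual
          • data:
            end self-dual

!Unit.rec Z.?Int.!Bool.&{done: Z, ack: Z, data: end}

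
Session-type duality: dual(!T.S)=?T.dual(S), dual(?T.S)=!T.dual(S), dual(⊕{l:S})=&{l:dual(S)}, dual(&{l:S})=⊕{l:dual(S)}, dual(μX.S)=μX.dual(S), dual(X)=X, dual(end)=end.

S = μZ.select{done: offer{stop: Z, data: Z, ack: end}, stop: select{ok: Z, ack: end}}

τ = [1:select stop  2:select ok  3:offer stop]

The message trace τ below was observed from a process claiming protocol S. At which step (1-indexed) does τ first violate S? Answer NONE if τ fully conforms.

3

@1 select stop  ✓  cont: select{ok: μZ.…, ack: end}
@2 select ok  ✓  cont: μZ.…
@3 got offer stop, protocol expects select done or select stop  ✗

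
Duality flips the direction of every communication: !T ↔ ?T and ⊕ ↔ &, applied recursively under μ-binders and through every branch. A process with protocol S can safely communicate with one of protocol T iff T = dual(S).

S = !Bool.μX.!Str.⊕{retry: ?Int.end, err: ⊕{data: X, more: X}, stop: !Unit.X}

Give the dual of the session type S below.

?Bool.μX.?Str.&{retry: !Int.end, err: &{data: X, more: X}, stop: ?Unit.X}

!Bool → ?Bool
  μX → μX  (binder kept)
    !Str → ?Str
      ⊕{retry,err,stop} → &{retry,err,stop}  (⊕→&)
        [retry]
          ?Int → !Int
            end self-dual
        [err]
          ⊕{data,more} → &{data,more}  (⊕→&)
            [data]
              X self-dual
            [more]
              X self-dual
        [stop]
          !Unit → ?Unit
            X self-dual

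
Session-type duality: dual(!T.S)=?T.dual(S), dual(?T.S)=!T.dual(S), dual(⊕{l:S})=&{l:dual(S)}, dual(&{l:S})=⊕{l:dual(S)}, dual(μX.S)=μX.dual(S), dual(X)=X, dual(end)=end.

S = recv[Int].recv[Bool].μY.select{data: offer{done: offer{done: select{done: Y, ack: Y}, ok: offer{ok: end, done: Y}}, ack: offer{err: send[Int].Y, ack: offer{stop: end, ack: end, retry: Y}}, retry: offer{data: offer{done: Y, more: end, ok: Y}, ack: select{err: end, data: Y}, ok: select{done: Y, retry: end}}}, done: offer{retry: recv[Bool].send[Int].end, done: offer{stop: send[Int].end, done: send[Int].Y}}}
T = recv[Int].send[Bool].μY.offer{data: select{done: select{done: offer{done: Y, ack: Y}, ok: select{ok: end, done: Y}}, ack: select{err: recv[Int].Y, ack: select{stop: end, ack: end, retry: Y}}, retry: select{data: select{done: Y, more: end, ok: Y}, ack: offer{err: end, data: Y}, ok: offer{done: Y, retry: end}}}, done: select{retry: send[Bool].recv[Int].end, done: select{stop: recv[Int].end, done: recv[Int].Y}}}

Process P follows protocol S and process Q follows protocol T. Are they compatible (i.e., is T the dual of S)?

recv[Int] | recv[Int]  ✗ same direction on both sides — not dual

NO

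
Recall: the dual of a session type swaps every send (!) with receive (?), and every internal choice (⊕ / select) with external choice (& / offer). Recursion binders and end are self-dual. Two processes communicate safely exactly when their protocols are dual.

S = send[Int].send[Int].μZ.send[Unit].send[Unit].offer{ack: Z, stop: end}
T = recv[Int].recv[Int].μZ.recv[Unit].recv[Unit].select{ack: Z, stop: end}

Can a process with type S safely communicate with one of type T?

send[Int] ‖ recv[Int]  ✓
  send[Int] ‖ recv[Int]  ✓
    μZ ‖ μZ  ✓ (μ self-dual)
      send[Unit] ‖ recv[Unit]  ✓
        send[Unit] ‖ recv[Unit]  ✓
          offer{ack,stop} ‖ select{ack,stop}  ✓ label sets agree
            • ack:
              Z ‖ Z  ✓
            • stop:
              end ‖ end  ✓

YES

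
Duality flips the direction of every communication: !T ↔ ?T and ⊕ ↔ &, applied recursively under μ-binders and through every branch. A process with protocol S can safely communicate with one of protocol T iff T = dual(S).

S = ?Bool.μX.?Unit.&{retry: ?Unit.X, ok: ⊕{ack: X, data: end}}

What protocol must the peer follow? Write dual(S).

!Bool.μX.!Unit.⊕{retry: !Unit.X, ok: &{ack: X, data: end}}

?Bool → !Bool
  μX → μX  (μ self-dual)
    ?Unit → !Unit
      &{retry,ok} → ⊕{retry,ok}  (offer→select)
        [retry]
          ?Unit → !Unit
            X ↦ X
        [ok]
          ⊕{ack,data} → &{ack,data}  (⊕→&)
            [ack]
              X ↦ X
            [data]
              end ↦ end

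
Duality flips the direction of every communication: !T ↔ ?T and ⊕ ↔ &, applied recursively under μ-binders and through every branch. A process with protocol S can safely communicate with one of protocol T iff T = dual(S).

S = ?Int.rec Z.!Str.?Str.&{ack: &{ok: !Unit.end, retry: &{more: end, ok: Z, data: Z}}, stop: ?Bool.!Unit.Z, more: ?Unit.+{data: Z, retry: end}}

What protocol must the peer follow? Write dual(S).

!Int.rec Z.?Str.!Str.+{ack: +{ok: ?Unit.end, retry: +{more: end, ok: Z, data: Z}}, stop: !Bool.?Unit.Z, more: !Unit.&{data: Z, retry: end}}

?Int ↦ !Int
  rec Z ↦ rec Z  (binder kept)
    !Str ↦ ?Str
      ?Str ↦ !Str
        &{ack,stop,more} ↦ +{ack,stop,more}  (external→internal)
          • ack:
            &{ok,retry} ↦ +{ok,retry}  (external→internal)
              • ok:
                !Unit ↦ ?Unit
                  end self-dual
              • retry:
                &{more,ok,data} ↦ +{more,ok,data}  (external→internal)
                  • more:
                    end self-dual
                  • ok:
                    Z self-dual
                  • data:
                    Z self-dual
          • stop:
            ?Bool ↦ !Bool
              !Unit ↦ ?Unit
                Z self-dual
          • more:
            ?Unit ↦ !Unit
              +{data,retry} ↦ &{data,retry}  (internal→external)
                • data:
                  Z self-dual
                • retry:
                  end self-dual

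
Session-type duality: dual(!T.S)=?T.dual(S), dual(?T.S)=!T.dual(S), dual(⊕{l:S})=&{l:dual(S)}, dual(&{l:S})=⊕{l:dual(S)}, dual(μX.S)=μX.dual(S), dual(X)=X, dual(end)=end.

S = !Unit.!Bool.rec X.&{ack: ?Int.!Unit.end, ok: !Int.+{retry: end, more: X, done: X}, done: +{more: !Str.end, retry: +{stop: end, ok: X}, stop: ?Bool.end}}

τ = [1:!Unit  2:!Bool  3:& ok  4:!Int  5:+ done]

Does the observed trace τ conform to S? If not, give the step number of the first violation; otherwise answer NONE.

NONE

[1] !Unit  ok  cont: !Bool.rec X.…
[2] !Bool  ok  cont: rec X.…
[3] & ok  ok  cont: !Int.+{retry: end, more: rec X.…, done: rec X.…}
[4] !Int  ok  cont: +{retry: end, more: rec X.…, done: rec X.…}
[5] + done  ok  cont: rec X.…
all 5 steps conform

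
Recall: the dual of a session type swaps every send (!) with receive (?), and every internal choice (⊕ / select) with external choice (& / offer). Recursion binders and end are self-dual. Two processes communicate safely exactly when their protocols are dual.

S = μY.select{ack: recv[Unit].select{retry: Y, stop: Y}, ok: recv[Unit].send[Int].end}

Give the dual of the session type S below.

μY.offer{ack: send[Unit].offer{retry: Y, stop: Y}, ok: send[Unit].recv[Int].end}

μY → μY  (rec unchanged)
  select{ack,ok} → offer{ack,ok}  (⊕→&)
    [ack]
      recv[Unit] → send[Unit]
        select{retry,stop} → offer{retry,stop}  (⊕→&)
          [retry]
            dual(Y) = Y
          [stop]
            dual(Y) = Y
    [ok]
      recv[Unit] → send[Unit]
        send[Int] → recv[Int]
          dual(end) = end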